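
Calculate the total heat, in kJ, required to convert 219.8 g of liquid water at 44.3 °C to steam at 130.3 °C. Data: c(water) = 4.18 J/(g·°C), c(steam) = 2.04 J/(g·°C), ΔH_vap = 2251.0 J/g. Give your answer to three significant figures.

q = 560 kJ

q1 (heat water 44.3→100.0 °C): 219.8 × 4.18 × 55.7 = 51175 J
q2 (vaporize at 100 °C): 219.8 × 2251.0 = 494770 J
q3 (heat steam 100.0→130.3 °C): 219.8 × 2.04 × 30.3 = 13586 J
Total: 51175 + 494770 + 13586 = 559531 J = 560 kJ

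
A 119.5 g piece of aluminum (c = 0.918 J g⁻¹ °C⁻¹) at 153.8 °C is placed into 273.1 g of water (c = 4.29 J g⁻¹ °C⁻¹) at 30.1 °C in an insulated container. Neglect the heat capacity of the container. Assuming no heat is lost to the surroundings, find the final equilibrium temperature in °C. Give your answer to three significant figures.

T_f = 40.7 °C

Heat lost by aluminum = heat gained by water.
(119.5)(0.918)(153.8 − T) = (273.1)(4.29)(T − 30.1)
109.701 (153.8 − T) = 1171.599 (T − 30.1)
16872 − 109.701 T = 1171.599 T − 35265
52137 = 1281.300 T
T = 40.69 °C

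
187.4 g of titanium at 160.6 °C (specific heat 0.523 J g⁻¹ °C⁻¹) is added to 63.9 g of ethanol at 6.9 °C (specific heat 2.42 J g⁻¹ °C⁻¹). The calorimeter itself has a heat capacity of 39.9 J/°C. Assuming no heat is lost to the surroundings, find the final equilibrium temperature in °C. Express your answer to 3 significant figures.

T_f = 58.4 °C

Heat lost by titanium = heat gained by ethanol + calorimeter.
(187.4)(0.523)(160.6 − T) = [(63.9)(2.42) + 39.9](T − 6.9)
98.0102 (160.6 − T) = 194.538 (T − 6.9)
15740 − 98.0102 T = 194.538 T − 1342.3
17082.3 = 292.5482 T
T = 58.39 °C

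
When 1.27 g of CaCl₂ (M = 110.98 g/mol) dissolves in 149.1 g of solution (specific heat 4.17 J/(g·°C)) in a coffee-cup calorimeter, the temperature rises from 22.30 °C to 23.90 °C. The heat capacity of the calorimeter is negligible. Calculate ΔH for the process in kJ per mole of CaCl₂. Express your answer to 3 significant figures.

ΔH = -86.9 kJ/mol

|ΔT| = |23.90 − 22.30| = 1.60 °C
|q_surr| = (149.1 × 4.17) × 1.60 = 621.747 × 1.60 = 994.80 J
n(CaCl₂) = 1.27 / 110.98 = 0.011444 mol
Temperature rose, so q_rxn = −|q_surr| = -0.99480 kJ
ΔH = q_rxn / n = -86.93 kJ/mol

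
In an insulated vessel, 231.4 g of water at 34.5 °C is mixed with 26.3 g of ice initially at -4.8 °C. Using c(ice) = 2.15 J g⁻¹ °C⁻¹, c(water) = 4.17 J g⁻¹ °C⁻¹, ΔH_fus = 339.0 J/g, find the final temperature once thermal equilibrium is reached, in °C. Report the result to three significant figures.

Heat to bring ice to 0 °C and melt it: q₁ = 26.3×2.15×4.8 + 26.3×339.0 = 9187.1 J
Heat the water can supply cooling to 0 °C: 231.4×4.17×34.5 = 33290.4 J > q₁, so all ice melts.
Energy balance: 231.4×4.17×(34.5 − T) = 9187.1 + 26.3×4.17×(T − 0)
964.938(34.5 − T) = 9187.1 + 109.671 T
33290.4 − 9187.1 = 1074.609 T
T = 24103.3 / 1074.609 = 22.43 °C

T_f = 22.4 °C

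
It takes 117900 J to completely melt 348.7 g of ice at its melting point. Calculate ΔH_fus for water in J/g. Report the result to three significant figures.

ΔH_fus = q / m = 117900 / 348.7 = 338 J/g

ΔH_fus = 338 J/g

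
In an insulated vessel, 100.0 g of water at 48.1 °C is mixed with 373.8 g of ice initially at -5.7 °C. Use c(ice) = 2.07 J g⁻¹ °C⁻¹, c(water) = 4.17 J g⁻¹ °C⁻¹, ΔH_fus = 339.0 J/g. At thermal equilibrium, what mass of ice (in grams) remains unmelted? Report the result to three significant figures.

m_ice remaining = 328 g

Heat to warm all ice to 0 °C: 373.8×2.07×5.7 = 4410.5 J
Heat released by water cooling to 0 °C: 100.0×4.17×48.1 = 20058 J
20058 J < 4410.5 + 373.8×339.0 = 131128.7 J, so not all ice melts; final T = 0 °C.
Heat left for melting: 20058 − 4410.5 = 15647.5 J
Mass melted = 15647.5 / 339.0 = 46.16 g
Ice remaining = 373.8 − 46.16 = 327.64 g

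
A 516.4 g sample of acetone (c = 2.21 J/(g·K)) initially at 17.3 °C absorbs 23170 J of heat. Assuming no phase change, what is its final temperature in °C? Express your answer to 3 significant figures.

T_f = 37.6 °C

ΔT = q / (m c) = 23170 / (516.4 × 2.21) = 20.30 °C
T_f = 17.3 + 20.30 = 37.60 °C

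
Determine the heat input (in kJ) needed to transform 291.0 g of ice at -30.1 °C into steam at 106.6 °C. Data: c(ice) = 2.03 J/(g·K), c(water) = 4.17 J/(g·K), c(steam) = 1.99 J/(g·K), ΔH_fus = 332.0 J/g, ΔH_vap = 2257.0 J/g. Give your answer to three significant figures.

q = 896 kJ

q1 (heat ice -30.1→0.0 °C): 291.0 × 2.03 × 30.1 = 17781 J
q2 (melt at 0 °C): 291.0 × 332.0 = 96612 J
q3 (heat water 0.0→100.0 °C): 291.0 × 4.17 × 100.0 = 121347 J
q4 (vaporize at 100 °C): 291.0 × 2257.0 = 656787 J
q5 (heat steam 100.0→106.6 °C): 291.0 × 1.99 × 6.6 = 3822 J
Total: 17781 + 96612 + 121347 + 656787 + 3822 = 896349 J = 896 kJ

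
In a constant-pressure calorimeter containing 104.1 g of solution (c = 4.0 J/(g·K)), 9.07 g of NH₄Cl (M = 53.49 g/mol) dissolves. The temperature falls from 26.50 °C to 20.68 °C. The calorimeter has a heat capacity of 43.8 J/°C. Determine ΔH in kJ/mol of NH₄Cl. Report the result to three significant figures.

|ΔT| = |20.68 − 26.50| = 5.82 °C
|q_surr| = (104.1 × 4.0 + 43.8) × 5.82 = 460.2 × 5.82 = 2678 J
n(NH₄Cl) = 9.07 / 53.49 = 0.1696 mol
Temperature fell, so q_rxn = +|q_surr| = 2.678 kJ
ΔH = q_rxn / n = 15.79 kJ/mol

ΔH = 15.8 kJ/mol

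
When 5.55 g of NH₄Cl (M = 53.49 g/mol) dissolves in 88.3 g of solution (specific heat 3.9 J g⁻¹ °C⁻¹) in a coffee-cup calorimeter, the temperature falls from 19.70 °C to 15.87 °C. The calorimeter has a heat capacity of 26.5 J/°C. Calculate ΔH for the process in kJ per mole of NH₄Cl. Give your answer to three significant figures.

|ΔT| = |15.87 − 19.70| = 3.83 °C
|q_surr| = (88.3 × 3.9 + 26.5) × 3.83 = 370.87 × 3.83 = 1420 J
n(NH₄Cl) = 5.55 / 53.49 = 0.1038 mol
Temperature fell, so q_rxn = +|q_surr| = 1.420 kJ
ΔH = q_rxn / n = 13.68 kJ/mol

ΔH = 13.7 kJ/mol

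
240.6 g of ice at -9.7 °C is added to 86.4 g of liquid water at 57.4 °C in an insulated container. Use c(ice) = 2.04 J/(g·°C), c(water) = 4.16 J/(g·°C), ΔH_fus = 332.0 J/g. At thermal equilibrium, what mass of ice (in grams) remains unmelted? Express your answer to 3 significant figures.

Heat to warm all ice to 0 °C: 240.6×2.04×9.7 = 4761.0 J
Heat released by water cooling to 0 °C: 86.4×4.16×57.4 = 20631 J
20631 J < 4761.0 + 240.6×332.0 = 84640.2 J, so not all ice melts; final T = 0 °C.
Heat left for melting: 20631 − 4761.0 = 15870.0 J
Mass melted = 15870.0 / 332.0 = 47.80 g
Ice remaining = 240.6 − 47.80 = 192.80 g

m_ice remaining = 193 g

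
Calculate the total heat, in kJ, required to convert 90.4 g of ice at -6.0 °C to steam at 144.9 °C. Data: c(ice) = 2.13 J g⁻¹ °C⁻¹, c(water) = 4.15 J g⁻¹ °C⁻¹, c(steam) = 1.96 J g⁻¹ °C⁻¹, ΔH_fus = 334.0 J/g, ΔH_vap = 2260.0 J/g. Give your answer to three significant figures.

q = 281 kJ

q1 (heat ice -6.0→0.0 °C): 90.4 × 2.13 × 6.0 = 1155 J
q2 (melt at 0 °C): 90.4 × 334.0 = 30194 J
q3 (heat water 0.0→100.0 °C): 90.4 × 4.15 × 100.0 = 37516 J
q4 (vaporize at 100 °C): 90.4 × 2260.0 = 204304 J
q5 (heat steam 100.0→144.9 °C): 90.4 × 1.96 × 44.9 = 7956 J
Total: 1155 + 30194 + 37516 + 204304 + 7956 = 281125 J = 281 kJ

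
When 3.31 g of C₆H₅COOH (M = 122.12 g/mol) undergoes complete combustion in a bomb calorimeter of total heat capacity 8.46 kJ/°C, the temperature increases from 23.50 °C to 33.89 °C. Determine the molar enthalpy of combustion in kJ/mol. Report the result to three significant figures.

ΔH = -3240 kJ/mol

ΔT = 33.89 − 23.50 = 10.39 °C
q_cal = C_cal × ΔT = 8.46 × 10.39 = 87.8994 kJ
n = 3.31 / 122.12 = 0.02710 mol
q_rxn = −q_cal = -87.8994 kJ
ΔH = -87.8994 / 0.02710 = -3244 kJ/mol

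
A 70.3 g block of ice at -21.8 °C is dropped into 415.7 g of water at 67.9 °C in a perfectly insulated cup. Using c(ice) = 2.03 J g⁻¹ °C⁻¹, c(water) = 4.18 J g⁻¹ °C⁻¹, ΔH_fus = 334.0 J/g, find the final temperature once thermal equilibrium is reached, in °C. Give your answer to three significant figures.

T_f = 45.0 °C

Heat to bring ice to 0 °C and melt it: q₁ = 70.3×2.03×21.8 + 70.3×334.0 = 26591 J
Heat the water can supply cooling to 0 °C: 415.7×4.18×67.9 = 117985 J > q₁, so all ice melts.
Energy balance: 415.7×4.18×(67.9 − T) = 26591 + 70.3×4.18×(T − 0)
1737.626(67.9 − T) = 26591 + 293.854 T
117985 − 26591 = 2031.480 T
T = 91394 / 2031.480 = 44.99 °C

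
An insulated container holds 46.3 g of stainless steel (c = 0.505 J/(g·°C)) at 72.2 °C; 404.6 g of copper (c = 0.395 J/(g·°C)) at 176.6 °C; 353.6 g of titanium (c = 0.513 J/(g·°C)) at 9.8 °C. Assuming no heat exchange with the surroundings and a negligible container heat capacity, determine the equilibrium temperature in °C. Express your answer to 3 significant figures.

Σ mᵢcᵢ(T − Tᵢ) = 0  ⇒  T = Σ mᵢcᵢTᵢ / Σ mᵢcᵢ
Σ mᵢcᵢ = 46.3×0.505 + 404.6×0.395 + 353.6×0.513 = 364.5953
Σ mᵢcᵢTᵢ = 23.3815×72.2 + 159.817×176.6 + 181.3968×9.8 = 31690
T = 31690 / 364.5953 = 86.92 °C

T_f = 86.9 °C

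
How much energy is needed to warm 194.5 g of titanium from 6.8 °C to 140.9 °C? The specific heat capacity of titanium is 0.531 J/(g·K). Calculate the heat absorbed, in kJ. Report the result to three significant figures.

q = 13.8 kJ

q = m c ΔT = 194.5 × 0.531 × (140.9 − 6.8)
q = 194.5 × 0.531 × 134.1 = 13849.8 J = 13.8 kJ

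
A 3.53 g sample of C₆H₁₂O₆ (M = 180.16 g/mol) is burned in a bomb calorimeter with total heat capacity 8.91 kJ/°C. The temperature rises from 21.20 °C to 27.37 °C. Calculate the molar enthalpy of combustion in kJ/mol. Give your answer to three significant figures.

ΔH = -2810 kJ/mol

ΔT = 27.37 − 21.20 = 6.17 °C
q_cal = C_cal × ΔT = 8.91 × 6.17 = 54.9747 kJ
n = 3.53 / 180.16 = 0.01959 mol
q_rxn = −q_cal = -54.9747 kJ
ΔH = -54.9747 / 0.01959 = -2806 kJ/mol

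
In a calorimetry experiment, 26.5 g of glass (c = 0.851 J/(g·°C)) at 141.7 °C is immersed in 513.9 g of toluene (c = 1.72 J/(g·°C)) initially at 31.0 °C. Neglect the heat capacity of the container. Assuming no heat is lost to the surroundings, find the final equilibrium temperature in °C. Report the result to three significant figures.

T_f = 33.8 °C

Heat lost by glass = heat gained by toluene.
(26.5)(0.851)(141.7 − T) = (513.9)(1.72)(T − 31.0)
22.5515 (141.7 − T) = 883.908 (T − 31.0)
3195.5 − 22.5515 T = 883.908 T − 27401
30596.5 = 906.4595 T
T = 33.75 °C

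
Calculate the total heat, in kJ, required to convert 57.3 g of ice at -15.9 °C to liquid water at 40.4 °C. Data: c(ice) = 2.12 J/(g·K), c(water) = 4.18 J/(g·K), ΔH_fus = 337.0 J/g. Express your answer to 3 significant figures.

q = 30.9 kJ

q1 (heat ice -15.9→0.0 °C): 57.3 × 2.12 × 15.9 = 1931 J
q2 (melt at 0 °C): 57.3 × 337.0 = 19310 J
q3 (heat water 0.0→40.4 °C): 57.3 × 4.18 × 40.4 = 9676 J
Total: 1931 + 19310 + 9676 = 30917 J = 30.9 kJ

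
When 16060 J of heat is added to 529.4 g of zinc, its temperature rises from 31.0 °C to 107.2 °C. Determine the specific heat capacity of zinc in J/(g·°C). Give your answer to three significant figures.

c = 0.398 J/(g·°C)

c = q / (m ΔT) = 16060 / (529.4 × 76.2)
c = 16060 / 40340.28 = 0.398 J/(g·°C)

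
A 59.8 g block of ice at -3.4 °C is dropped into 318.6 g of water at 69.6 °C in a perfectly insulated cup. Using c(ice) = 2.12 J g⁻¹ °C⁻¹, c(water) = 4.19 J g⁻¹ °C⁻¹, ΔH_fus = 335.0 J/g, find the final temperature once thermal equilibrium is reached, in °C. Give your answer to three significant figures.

Heat to bring ice to 0 °C and melt it: q₁ = 59.8×2.12×3.4 + 59.8×335.0 = 20464 J
Heat the water can supply cooling to 0 °C: 318.6×4.19×69.6 = 92911.4 J > q₁, so all ice melts.
Energy balance: 318.6×4.19×(69.6 − T) = 20464 + 59.8×4.19×(T − 0)
1334.934(69.6 − T) = 20464 + 250.562 T
92911.4 − 20464 = 1585.496 T
T = 72447.4 / 1585.496 = 45.69 °C

T_f = 45.7 °C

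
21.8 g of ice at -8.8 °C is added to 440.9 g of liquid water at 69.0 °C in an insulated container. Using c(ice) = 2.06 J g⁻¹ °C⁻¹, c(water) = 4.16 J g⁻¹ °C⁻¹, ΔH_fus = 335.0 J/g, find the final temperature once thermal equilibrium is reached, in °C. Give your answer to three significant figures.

T_f = 61.7 °C

Heat to bring ice to 0 °C and melt it: q₁ = 21.8×2.06×8.8 + 21.8×335.0 = 7698.2 J
Heat the water can supply cooling to 0 °C: 440.9×4.16×69.0 = 126556 J > q₁, so all ice melts.
Energy balance: 440.9×4.16×(69.0 − T) = 7698.2 + 21.8×4.16×(T − 0)
1834.144(69.0 − T) = 7698.2 + 90.688 T
126556 − 7698.2 = 1924.832 T
T = 118857.8 / 1924.832 = 61.7497 °C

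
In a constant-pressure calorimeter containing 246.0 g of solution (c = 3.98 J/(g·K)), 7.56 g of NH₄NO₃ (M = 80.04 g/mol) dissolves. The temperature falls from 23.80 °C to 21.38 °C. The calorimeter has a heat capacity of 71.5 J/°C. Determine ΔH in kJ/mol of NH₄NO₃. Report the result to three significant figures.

ΔH = 26.9 kJ/mol

|ΔT| = |21.38 − 23.80| = 2.42 °C
|q_surr| = (246.0 × 3.98 + 71.5) × 2.42 = 1050.58 × 2.42 = 2542 J
n(NH₄NO₃) = 7.56 / 80.04 = 0.09445 mol
Temperature fell, so q_rxn = +|q_surr| = 2.542 kJ
ΔH = q_rxn / n = 26.91 kJ/mol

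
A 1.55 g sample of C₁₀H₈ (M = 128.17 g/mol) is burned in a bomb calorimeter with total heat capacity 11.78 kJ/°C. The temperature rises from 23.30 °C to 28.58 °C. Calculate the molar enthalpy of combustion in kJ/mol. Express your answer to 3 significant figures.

ΔT = 28.58 − 23.30 = 5.28 °C
q_cal = C_cal × ΔT = 11.78 × 5.28 = 62.1984 kJ
n = 1.55 / 128.17 = 0.01209 mol
q_rxn = −q_cal = -62.1984 kJ
ΔH = -62.1984 / 0.01209 = -5144.6 kJ/mol

ΔH = -5140 kJ/mol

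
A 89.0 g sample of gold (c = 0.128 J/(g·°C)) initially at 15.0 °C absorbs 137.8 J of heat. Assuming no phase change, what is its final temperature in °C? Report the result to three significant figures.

T_f = 27.1 °C

ΔT = q / (m c) = 137.8 / (89.0 × 0.128) = 12.10 °C
T_f = 15.0 + 12.10 = 27.10 °C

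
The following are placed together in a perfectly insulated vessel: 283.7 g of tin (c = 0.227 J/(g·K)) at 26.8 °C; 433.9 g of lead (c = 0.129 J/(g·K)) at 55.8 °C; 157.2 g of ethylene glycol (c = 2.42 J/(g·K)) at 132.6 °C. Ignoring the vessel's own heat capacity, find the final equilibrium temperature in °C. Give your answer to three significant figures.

Σ mᵢcᵢ(T − Tᵢ) = 0  ⇒  T = Σ mᵢcᵢTᵢ / Σ mᵢcᵢ
Σ mᵢcᵢ = 283.7×0.227 + 433.9×0.129 + 157.2×2.42 = 500.7970
Σ mᵢcᵢTᵢ = 64.3999×26.8 + 55.9731×55.8 + 380.424×132.6 = 55293
T = 55293 / 500.7970 = 110.4 °C

T_f = 110 °C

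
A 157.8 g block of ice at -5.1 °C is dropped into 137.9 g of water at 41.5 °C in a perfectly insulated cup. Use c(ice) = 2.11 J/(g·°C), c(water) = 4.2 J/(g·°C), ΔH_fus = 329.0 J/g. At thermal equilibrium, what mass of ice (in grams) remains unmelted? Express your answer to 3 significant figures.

m_ice remaining = 89.9 g

Heat to warm all ice to 0 °C: 157.8×2.11×5.1 = 1698.1 J
Heat released by water cooling to 0 °C: 137.9×4.2×41.5 = 24036 J
24036 J < 1698.1 + 157.8×329.0 = 53614.3 J, so not all ice melts; final T = 0 °C.
Heat left for melting: 24036 − 1698.1 = 22337.9 J
Mass melted = 22337.9 / 329.0 = 67.90 g
Ice remaining = 157.8 − 67.90 = 89.90 g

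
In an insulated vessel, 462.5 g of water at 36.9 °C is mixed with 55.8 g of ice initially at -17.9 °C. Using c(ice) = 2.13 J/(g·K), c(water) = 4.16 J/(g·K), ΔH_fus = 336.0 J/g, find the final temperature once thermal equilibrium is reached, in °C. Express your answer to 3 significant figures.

T_f = 23.2 °C

Heat to bring ice to 0 °C and melt it: q₁ = 55.8×2.13×17.9 + 55.8×336.0 = 20876 J
Heat the water can supply cooling to 0 °C: 462.5×4.16×36.9 = 70995.6 J > q₁, so all ice melts.
Energy balance: 462.5×4.16×(36.9 − T) = 20876 + 55.8×4.16×(T − 0)
1924(36.9 − T) = 20876 + 232.128 T
70995.6 − 20876 = 2156.128 T
T = 50119.6 / 2156.128 = 23.245 °C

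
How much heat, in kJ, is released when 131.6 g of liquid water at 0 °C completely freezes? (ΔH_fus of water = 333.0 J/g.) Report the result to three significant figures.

q = m × ΔH_fus = 131.6 × 333.0 = 43820 J = 43.8 kJ

q = 43.8 kJ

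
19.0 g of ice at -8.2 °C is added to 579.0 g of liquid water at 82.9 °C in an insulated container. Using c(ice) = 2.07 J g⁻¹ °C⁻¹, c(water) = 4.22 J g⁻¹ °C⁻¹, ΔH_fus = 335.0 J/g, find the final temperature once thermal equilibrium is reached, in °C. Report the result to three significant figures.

Heat to bring ice to 0 °C and melt it: q₁ = 19.0×2.07×8.2 + 19.0×335.0 = 6687.5 J
Heat the water can supply cooling to 0 °C: 579.0×4.22×82.9 = 202556 J > q₁, so all ice melts.
Energy balance: 579.0×4.22×(82.9 − T) = 6687.5 + 19.0×4.22×(T − 0)
2443.38(82.9 − T) = 6687.5 + 80.18 T
202556 − 6687.5 = 2523.56 T
T = 195868.5 / 2523.56 = 77.62 °C

T_f = 77.6 °C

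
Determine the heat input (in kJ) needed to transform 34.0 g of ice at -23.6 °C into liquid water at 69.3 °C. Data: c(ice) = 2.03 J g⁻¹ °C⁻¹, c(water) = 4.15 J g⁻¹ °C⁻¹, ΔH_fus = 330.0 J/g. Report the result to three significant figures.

q = 22.6 kJ

q1 (heat ice -23.6→0.0 °C): 34.0 × 2.03 × 23.6 = 1629 J
q2 (melt at 0 °C): 34.0 × 330.0 = 11220 J
q3 (heat water 0.0→69.3 °C): 34.0 × 4.15 × 69.3 = 9778 J
Total: 1629 + 11220 + 9778 = 22627 J = 22.6 kJ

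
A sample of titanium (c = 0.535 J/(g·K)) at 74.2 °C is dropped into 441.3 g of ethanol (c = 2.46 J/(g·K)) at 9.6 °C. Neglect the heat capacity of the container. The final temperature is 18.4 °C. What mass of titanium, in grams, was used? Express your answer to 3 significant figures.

q_gained = (441.3 × 2.46) × (18.4 − 9.6) = 9553 J
q_lost = m × 0.535 × (74.2 − 18.4) = 29.853 m
m = 9553 / 29.853 = 320 g

m = 320 g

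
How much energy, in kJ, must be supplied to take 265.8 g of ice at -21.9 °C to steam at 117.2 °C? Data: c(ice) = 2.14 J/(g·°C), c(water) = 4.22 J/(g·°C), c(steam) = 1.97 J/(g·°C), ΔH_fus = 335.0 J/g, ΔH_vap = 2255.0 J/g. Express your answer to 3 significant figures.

q1 (heat ice -21.9→0.0 °C): 265.8 × 2.14 × 21.9 = 12457 J
q2 (melt at 0 °C): 265.8 × 335.0 = 89043 J
q3 (heat water 0.0→100.0 °C): 265.8 × 4.22 × 100.0 = 112168 J
q4 (vaporize at 100 °C): 265.8 × 2255.0 = 599379 J
q5 (heat steam 100.0→117.2 °C): 265.8 × 1.97 × 17.2 = 9006 J
Total: 12457 + 89043 + 112168 + 599379 + 9006 = 822053 J = 822 kJ

q = 822 kJ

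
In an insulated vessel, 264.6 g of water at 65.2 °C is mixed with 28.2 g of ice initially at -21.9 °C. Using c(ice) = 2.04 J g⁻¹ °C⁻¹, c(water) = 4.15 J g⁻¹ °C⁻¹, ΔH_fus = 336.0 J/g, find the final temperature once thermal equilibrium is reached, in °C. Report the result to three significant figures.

Heat to bring ice to 0 °C and melt it: q₁ = 28.2×2.04×21.9 + 28.2×336.0 = 10735 J
Heat the water can supply cooling to 0 °C: 264.6×4.15×65.2 = 71595.5 J > q₁, so all ice melts.
Energy balance: 264.6×4.15×(65.2 − T) = 10735 + 28.2×4.15×(T − 0)
1098.09(65.2 − T) = 10735 + 117.03 T
71595.5 − 10735 = 1215.12 T
T = 60860.5 / 1215.12 = 50.09 °C

T_f = 50.1 °C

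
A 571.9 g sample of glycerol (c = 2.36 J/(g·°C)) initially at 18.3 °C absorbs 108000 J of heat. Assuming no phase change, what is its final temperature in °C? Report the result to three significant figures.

ΔT = q / (m c) = 108000 / (571.9 × 2.36) = 80.02 °C
T_f = 18.3 + 80.02 = 98.32 °C

T_f = 98.3 °C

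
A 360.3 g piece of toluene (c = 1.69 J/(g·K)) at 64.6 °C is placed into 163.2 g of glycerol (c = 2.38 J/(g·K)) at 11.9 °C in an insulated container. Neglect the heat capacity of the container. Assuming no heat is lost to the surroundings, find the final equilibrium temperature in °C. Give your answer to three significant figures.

Heat lost by toluene = heat gained by glycerol.
(360.3)(1.69)(64.6 − T) = (163.2)(2.38)(T − 11.9)
608.907 (64.6 − T) = 388.416 (T − 11.9)
39335 − 608.907 T = 388.416 T − 4622.2
43957.2 = 997.323 T
T = 44.08 °C

T_f = 44.1 °C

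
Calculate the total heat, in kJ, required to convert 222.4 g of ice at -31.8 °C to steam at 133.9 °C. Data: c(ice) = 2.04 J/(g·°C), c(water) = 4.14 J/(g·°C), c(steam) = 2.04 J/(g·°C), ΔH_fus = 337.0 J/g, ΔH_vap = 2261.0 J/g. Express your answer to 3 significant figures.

q1 (heat ice -31.8→0.0 °C): 222.4 × 2.04 × 31.8 = 14428 J
q2 (melt at 0 °C): 222.4 × 337.0 = 74949 J
q3 (heat water 0.0→100.0 °C): 222.4 × 4.14 × 100.0 = 92074 J
q4 (vaporize at 100 °C): 222.4 × 2261.0 = 502846 J
q5 (heat steam 100.0→133.9 °C): 222.4 × 2.04 × 33.9 = 15380 J
Total: 14428 + 74949 + 92074 + 502846 + 15380 = 699677 J = 700 kJ

q = 700 kJ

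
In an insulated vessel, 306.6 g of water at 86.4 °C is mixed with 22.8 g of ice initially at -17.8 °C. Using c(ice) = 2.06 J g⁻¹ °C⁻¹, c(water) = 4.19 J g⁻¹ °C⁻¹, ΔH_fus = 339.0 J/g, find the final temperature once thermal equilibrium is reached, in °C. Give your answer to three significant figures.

Heat to bring ice to 0 °C and melt it: q₁ = 22.8×2.06×17.8 + 22.8×339.0 = 8565.2 J
Heat the water can supply cooling to 0 °C: 306.6×4.19×86.4 = 110994 J > q₁, so all ice melts.
Energy balance: 306.6×4.19×(86.4 − T) = 8565.2 + 22.8×4.19×(T − 0)
1284.654(86.4 − T) = 8565.2 + 95.532 T
110994 − 8565.2 = 1380.186 T
T = 102428.8 / 1380.186 = 74.21 °C

T_f = 74.2 °C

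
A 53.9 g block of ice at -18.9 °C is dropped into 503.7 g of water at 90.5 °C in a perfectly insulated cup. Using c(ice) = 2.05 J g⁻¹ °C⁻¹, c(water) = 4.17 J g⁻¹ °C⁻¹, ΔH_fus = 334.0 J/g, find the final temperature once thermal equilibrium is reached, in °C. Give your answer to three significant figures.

T_f = 73.1 °C

Heat to bring ice to 0 °C and melt it: q₁ = 53.9×2.05×18.9 + 53.9×334.0 = 20091 J
Heat the water can supply cooling to 0 °C: 503.7×4.17×90.5 = 190089 J > q₁, so all ice melts.
Energy balance: 503.7×4.17×(90.5 − T) = 20091 + 53.9×4.17×(T − 0)
2100.429(90.5 − T) = 20091 + 224.763 T
190089 − 20091 = 2325.192 T
T = 169998 / 2325.192 = 73.11 °C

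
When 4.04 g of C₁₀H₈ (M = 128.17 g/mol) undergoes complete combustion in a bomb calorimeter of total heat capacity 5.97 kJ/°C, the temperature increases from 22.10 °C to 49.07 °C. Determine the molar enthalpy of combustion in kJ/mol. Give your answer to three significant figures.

ΔH = -5110 kJ/mol

ΔT = 49.07 − 22.10 = 26.97 °C
q_cal = C_cal × ΔT = 5.97 × 26.97 = 161.0109 kJ
n = 4.04 / 128.17 = 0.03152 mol
q_rxn = −q_cal = -161.0109 kJ
ΔH = -161.0109 / 0.03152 = -5108 kJ/mol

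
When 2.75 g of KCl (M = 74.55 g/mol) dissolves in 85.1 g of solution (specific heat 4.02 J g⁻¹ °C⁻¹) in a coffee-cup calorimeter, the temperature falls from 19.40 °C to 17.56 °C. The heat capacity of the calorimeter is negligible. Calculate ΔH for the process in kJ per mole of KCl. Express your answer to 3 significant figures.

ΔH = 17.1 kJ/mol

|ΔT| = |17.56 − 19.40| = 1.84 °C
|q_surr| = (85.1 × 4.02) × 1.84 = 342.102 × 1.84 = 629.5 J
n(KCl) = 2.75 / 74.55 = 0.03689 mol
Temperature fell, so q_rxn = +|q_surr| = 0.6295 kJ
ΔH = q_rxn / n = 17.06 kJ/mol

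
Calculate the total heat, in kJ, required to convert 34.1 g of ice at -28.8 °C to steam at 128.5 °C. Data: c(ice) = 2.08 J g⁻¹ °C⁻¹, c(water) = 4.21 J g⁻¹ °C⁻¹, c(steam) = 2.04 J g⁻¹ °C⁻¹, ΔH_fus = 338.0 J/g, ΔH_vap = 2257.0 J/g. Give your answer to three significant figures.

q = 107 kJ

q1 (heat ice -28.8→0.0 °C): 34.1 × 2.08 × 28.8 = 2043 J
q2 (melt at 0 °C): 34.1 × 338.0 = 11526 J
q3 (heat water 0.0→100.0 °C): 34.1 × 4.21 × 100.0 = 14356 J
q4 (vaporize at 100 °C): 34.1 × 2257.0 = 76964 J
q5 (heat steam 100.0→128.5 °C): 34.1 × 2.04 × 28.5 = 1983 J
Total: 2043 + 11526 + 14356 + 76964 + 1983 = 106872 J = 107 kJ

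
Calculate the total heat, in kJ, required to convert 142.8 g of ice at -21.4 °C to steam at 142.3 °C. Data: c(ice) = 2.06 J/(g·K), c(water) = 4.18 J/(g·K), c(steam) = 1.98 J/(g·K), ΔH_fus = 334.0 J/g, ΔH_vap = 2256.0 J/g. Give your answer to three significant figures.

q = 448 kJ

q1 (heat ice -21.4→0.0 °C): 142.8 × 2.06 × 21.4 = 6295 J
q2 (melt at 0 °C): 142.8 × 334.0 = 47695 J
q3 (heat water 0.0→100.0 °C): 142.8 × 4.18 × 100.0 = 59690 J
q4 (vaporize at 100 °C): 142.8 × 2256.0 = 322157 J
q5 (heat steam 100.0→142.3 °C): 142.8 × 1.98 × 42.3 = 11960 J
Total: 6295 + 47695 + 59690 + 322157 + 11960 = 447797 J = 448 kJ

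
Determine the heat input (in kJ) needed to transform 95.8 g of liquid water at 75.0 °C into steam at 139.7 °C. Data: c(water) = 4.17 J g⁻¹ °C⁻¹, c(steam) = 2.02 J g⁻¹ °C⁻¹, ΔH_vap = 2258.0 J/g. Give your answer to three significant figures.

q = 234 kJ

q1 (heat water 75.0→100.0 °C): 95.8 × 4.17 × 25.0 = 9987 J
q2 (vaporize at 100 °C): 95.8 × 2258.0 = 216316 J
q3 (heat steam 100.0→139.7 °C): 95.8 × 2.02 × 39.7 = 7683 J
Total: 9987 + 216316 + 7683 = 233986 J = 234 kJ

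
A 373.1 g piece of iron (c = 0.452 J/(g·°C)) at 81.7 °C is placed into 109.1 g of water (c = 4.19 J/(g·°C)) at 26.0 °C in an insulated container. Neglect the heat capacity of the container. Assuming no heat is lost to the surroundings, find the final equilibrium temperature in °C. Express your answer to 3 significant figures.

T_f = 41.0 °C

Heat lost by iron = heat gained by water.
(373.1)(0.452)(81.7 − T) = (109.1)(4.19)(T − 26.0)
168.6412 (81.7 − T) = 457.129 (T − 26.0)
13778 − 168.6412 T = 457.129 T − 11885
25663 = 625.7702 T
T = 41.01 °C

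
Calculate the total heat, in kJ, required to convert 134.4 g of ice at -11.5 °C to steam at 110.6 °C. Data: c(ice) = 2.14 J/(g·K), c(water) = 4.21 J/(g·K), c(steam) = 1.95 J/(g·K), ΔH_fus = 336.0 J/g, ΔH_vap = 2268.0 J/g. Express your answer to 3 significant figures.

q1 (heat ice -11.5→0.0 °C): 134.4 × 2.14 × 11.5 = 3308 J
q2 (melt at 0 °C): 134.4 × 336.0 = 45158 J
q3 (heat water 0.0→100.0 °C): 134.4 × 4.21 × 100.0 = 56582 J
q4 (vaporize at 100 °C): 134.4 × 2268.0 = 304819 J
q5 (heat steam 100.0→110.6 °C): 134.4 × 1.95 × 10.6 = 2778 J
Total: 3308 + 45158 + 56582 + 304819 + 2778 = 412645 J = 413 kJ

q = 413 kJ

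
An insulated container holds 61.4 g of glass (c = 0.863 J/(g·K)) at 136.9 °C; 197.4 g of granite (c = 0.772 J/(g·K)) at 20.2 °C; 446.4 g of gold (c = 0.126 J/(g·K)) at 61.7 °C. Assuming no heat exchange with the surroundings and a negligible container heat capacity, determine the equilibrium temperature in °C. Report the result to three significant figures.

T_f = 52.8 °C

Σ mᵢcᵢ(T − Tᵢ) = 0  ⇒  T = Σ mᵢcᵢTᵢ / Σ mᵢcᵢ
Σ mᵢcᵢ = 61.4×0.863 + 197.4×0.772 + 446.4×0.126 = 261.6274
Σ mᵢcᵢTᵢ = 52.9882×136.9 + 152.3928×20.2 + 56.2464×61.7 = 13803
T = 13803 / 261.6274 = 52.76 °C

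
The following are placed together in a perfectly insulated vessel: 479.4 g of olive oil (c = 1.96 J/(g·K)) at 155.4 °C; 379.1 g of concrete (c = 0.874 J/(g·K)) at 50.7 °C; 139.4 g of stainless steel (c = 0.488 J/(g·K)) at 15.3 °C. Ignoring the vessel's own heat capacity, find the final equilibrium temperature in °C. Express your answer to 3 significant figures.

Σ mᵢcᵢ(T − Tᵢ) = 0  ⇒  T = Σ mᵢcᵢTᵢ / Σ mᵢcᵢ
Σ mᵢcᵢ = 479.4×1.96 + 379.1×0.874 + 139.4×0.488 = 1338.9846
Σ mᵢcᵢTᵢ = 939.624×155.4 + 331.3334×50.7 + 68.0272×15.3 = 163860
T = 163860 / 1338.9846 = 122.4 °C

T_f = 122 °C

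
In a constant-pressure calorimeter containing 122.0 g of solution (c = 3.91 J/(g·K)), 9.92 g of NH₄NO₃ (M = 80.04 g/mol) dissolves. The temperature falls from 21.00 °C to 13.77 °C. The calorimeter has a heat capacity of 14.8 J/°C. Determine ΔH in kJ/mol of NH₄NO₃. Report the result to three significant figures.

ΔH = 28.7 kJ/mol

|ΔT| = |13.77 − 21.00| = 7.23 °C
|q_surr| = (122.0 × 3.91 + 14.8) × 7.23 = 491.82 × 7.23 = 3556 J
n(NH₄NO₃) = 9.92 / 80.04 = 0.1239 mol
Temperature fell, so q_rxn = +|q_surr| = 3.556 kJ
ΔH = q_rxn / n = 28.70 kJ/mol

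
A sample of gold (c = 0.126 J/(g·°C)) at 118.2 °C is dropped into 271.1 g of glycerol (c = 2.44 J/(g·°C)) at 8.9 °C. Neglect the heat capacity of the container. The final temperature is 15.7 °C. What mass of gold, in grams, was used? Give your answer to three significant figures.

m = 348 g

q_gained = (271.1 × 2.44) × (15.7 − 8.9) = 4498 J
q_lost = m × 0.126 × (118.2 − 15.7) = 12.915 m
m = 4498 / 12.915 = 348 g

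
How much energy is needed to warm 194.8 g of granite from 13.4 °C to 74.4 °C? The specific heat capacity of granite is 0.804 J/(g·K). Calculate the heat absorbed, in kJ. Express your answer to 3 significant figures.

q = 9.55 kJ

q = m c ΔT = 194.8 × 0.804 × (74.4 − 13.4)
q = 194.8 × 0.804 × 61.0 = 9554 J = 9.55 kJ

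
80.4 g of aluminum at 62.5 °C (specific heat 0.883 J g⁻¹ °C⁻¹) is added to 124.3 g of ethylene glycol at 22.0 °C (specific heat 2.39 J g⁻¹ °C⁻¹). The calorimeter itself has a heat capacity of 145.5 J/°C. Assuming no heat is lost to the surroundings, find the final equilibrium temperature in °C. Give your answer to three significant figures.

Heat lost by aluminum = heat gained by ethylene glycol + calorimeter.
(80.4)(0.883)(62.5 − T) = [(124.3)(2.39) + 145.5](T − 22.0)
70.9932 (62.5 − T) = 442.577 (T − 22.0)
4437.1 − 70.9932 T = 442.577 T − 9736.7
14173.8 = 513.5702 T
T = 27.60 °C

T_f = 27.6 °C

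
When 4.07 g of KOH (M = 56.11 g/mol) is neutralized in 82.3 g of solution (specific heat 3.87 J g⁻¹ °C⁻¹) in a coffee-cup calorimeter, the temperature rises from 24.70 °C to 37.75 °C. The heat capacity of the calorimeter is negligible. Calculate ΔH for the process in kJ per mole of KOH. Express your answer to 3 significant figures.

|ΔT| = |37.75 − 24.70| = 13.05 °C
|q_surr| = (82.3 × 3.87) × 13.05 = 318.501 × 13.05 = 4156 J
n(KOH) = 4.07 / 56.11 = 0.07254 mol
Temperature rose, so q_rxn = −|q_surr| = -4.156 kJ
ΔH = q_rxn / n = -57.29 kJ/mol

ΔH = -57.3 kJ/mol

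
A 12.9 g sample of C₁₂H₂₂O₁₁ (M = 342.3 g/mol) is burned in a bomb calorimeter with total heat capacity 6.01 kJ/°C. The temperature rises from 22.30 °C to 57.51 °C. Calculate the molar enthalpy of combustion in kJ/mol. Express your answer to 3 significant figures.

ΔT = 57.51 − 22.30 = 35.21 °C
q_cal = C_cal × ΔT = 6.01 × 35.21 = 211.6121 kJ
n = 12.9 / 342.3 = 0.037686 mol
q_rxn = −q_cal = -211.6121 kJ
ΔH = -211.6121 / 0.037686 = -5615 kJ/mol

ΔH = -5620 kJ/mol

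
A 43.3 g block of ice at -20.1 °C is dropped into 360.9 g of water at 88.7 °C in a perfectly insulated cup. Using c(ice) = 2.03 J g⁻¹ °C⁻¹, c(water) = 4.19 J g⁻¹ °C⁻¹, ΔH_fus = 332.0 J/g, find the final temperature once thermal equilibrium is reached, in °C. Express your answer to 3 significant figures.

T_f = 69.7 °C

Heat to bring ice to 0 °C and melt it: q₁ = 43.3×2.03×20.1 + 43.3×332.0 = 16142 J
Heat the water can supply cooling to 0 °C: 360.9×4.19×88.7 = 134130 J > q₁, so all ice melts.
Energy balance: 360.9×4.19×(88.7 − T) = 16142 + 43.3×4.19×(T − 0)
1512.171(88.7 − T) = 16142 + 181.427 T
134130 − 16142 = 1693.598 T
T = 117988 / 1693.598 = 69.67 °C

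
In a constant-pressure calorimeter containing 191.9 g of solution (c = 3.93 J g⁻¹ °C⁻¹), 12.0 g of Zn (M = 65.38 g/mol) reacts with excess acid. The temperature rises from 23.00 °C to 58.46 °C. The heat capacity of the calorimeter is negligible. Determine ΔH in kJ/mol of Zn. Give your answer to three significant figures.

|ΔT| = |58.46 − 23.00| = 35.46 °C
|q_surr| = (191.9 × 3.93) × 35.46 = 754.167 × 35.46 = 26740 J
n(Zn) = 12.0 / 65.38 = 0.1835 mol
Temperature rose, so q_rxn = −|q_surr| = -26.74 kJ
ΔH = q_rxn / n = -145.7 kJ/mol

ΔH = -146 kJ/mol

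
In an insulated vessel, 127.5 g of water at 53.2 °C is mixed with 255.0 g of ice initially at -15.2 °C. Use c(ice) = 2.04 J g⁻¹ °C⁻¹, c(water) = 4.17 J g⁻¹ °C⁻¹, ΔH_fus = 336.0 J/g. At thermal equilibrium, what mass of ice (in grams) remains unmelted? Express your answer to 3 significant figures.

m_ice remaining = 194 g

Heat to warm all ice to 0 °C: 255.0×2.04×15.2 = 7907.0 J
Heat released by water cooling to 0 °C: 127.5×4.17×53.2 = 28285 J
28285 J < 7907.0 + 255.0×336.0 = 93587.0 J, so not all ice melts; final T = 0 °C.
Heat left for melting: 28285 − 7907.0 = 20378.0 J
Mass melted = 20378.0 / 336.0 = 60.65 g
Ice remaining = 255.0 − 60.65 = 194.35 g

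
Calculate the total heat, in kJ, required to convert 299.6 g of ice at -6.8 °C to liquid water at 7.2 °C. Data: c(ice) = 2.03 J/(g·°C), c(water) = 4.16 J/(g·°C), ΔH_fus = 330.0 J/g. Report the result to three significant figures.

q = 112 kJ

q1 (heat ice -6.8→0.0 °C): 299.6 × 2.03 × 6.8 = 4136 J
q2 (melt at 0 °C): 299.6 × 330.0 = 98868 J
q3 (heat water 0.0→7.2 °C): 299.6 × 4.16 × 7.2 = 8974 J
Total: 4136 + 98868 + 8974 = 111978 J = 112 kJ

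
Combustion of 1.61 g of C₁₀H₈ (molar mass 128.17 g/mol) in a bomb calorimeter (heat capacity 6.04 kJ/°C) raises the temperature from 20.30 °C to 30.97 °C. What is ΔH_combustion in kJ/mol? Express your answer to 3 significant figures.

ΔH = -5130 kJ/mol

ΔT = 30.97 − 20.30 = 10.67 °C
q_cal = C_cal × ΔT = 6.04 × 10.67 = 64.4468 kJ
n = 1.61 / 128.17 = 0.01256 mol
q_rxn = −q_cal = -64.4468 kJ
ΔH = -64.4468 / 0.01256 = -5131 kJ/mol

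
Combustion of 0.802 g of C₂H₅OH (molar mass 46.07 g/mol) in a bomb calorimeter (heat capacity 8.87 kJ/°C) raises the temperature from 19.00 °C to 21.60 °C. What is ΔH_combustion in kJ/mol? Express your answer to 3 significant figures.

ΔH = -1320 kJ/mol

ΔT = 21.60 − 19.00 = 2.60 °C
q_cal = C_cal × ΔT = 8.87 × 2.60 = 23.062 kJ
n = 0.802 / 46.07 = 0.01741 mol
q_rxn = −q_cal = -23.062 kJ
ΔH = -23.062 / 0.01741 = -1324.6 kJ/mol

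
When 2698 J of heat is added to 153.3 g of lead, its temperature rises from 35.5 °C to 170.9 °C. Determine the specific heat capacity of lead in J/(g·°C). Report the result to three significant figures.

c = q / (m ΔT) = 2698 / (153.3 × 135.4)
c = 2698 / 20756.82 = 0.130 J/(g·°C)

c = 0.130 J/(g·°C)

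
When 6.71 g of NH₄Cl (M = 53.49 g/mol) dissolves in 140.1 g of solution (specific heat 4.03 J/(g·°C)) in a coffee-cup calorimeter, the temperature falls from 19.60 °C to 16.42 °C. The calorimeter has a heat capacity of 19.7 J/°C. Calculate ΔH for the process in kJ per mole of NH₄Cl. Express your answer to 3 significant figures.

|ΔT| = |16.42 − 19.60| = 3.18 °C
|q_surr| = (140.1 × 4.03 + 19.7) × 3.18 = 584.303 × 3.18 = 1858 J
n(NH₄Cl) = 6.71 / 53.49 = 0.1254 mol
Temperature fell, so q_rxn = +|q_surr| = 1.858 kJ
ΔH = q_rxn / n = 14.82 kJ/mol

ΔH = 14.8 kJ/mol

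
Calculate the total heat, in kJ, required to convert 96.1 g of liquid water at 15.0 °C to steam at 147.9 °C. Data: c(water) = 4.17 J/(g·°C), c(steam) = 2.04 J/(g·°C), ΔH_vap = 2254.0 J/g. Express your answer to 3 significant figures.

q1 (heat water 15.0→100.0 °C): 96.1 × 4.17 × 85.0 = 34063 J
q2 (vaporize at 100 °C): 96.1 × 2254.0 = 216609 J
q3 (heat steam 100.0→147.9 °C): 96.1 × 2.04 × 47.9 = 9391 J
Total: 34063 + 216609 + 9391 = 260063 J = 260 kJ

q = 260 kJ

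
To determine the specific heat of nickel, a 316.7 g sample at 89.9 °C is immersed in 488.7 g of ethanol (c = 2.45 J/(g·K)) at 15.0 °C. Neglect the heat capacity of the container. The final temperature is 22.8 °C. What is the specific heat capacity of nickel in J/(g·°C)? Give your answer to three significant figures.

c = 0.439 J/(g·°C)

q_gained = (488.7 × 2.45) × (22.8 − 15.0) = 9339 J
q_lost = 316.7 × c × (89.9 − 22.8) = 21250.57 c
Set equal: c = 9339 / 21250.57 = 0.439 J/(g·°C)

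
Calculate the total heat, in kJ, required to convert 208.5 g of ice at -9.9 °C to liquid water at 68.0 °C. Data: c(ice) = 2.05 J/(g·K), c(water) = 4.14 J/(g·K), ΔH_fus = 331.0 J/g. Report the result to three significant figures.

q1 (heat ice -9.9→0.0 °C): 208.5 × 2.05 × 9.9 = 4232 J
q2 (melt at 0 °C): 208.5 × 331.0 = 69014 J
q3 (heat water 0.0→68.0 °C): 208.5 × 4.14 × 68.0 = 58697 J
Total: 4232 + 69014 + 58697 = 131943 J = 132 kJ

q = 132 kJ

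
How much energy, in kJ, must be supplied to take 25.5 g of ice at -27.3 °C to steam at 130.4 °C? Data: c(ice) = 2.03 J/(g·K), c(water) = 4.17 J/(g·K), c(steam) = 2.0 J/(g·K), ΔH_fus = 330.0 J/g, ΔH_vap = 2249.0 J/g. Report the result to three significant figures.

q1 (heat ice -27.3→0.0 °C): 25.5 × 2.03 × 27.3 = 1413 J
q2 (melt at 0 °C): 25.5 × 330.0 = 8415 J
q3 (heat water 0.0→100.0 °C): 25.5 × 4.17 × 100.0 = 10634 J
q4 (vaporize at 100 °C): 25.5 × 2249.0 = 57350 J
q5 (heat steam 100.0→130.4 °C): 25.5 × 2.0 × 30.4 = 1550 J
Total: 1413 + 8415 + 10634 + 57350 + 1550 = 79362 J = 79.4 kJ

q = 79.4 kJ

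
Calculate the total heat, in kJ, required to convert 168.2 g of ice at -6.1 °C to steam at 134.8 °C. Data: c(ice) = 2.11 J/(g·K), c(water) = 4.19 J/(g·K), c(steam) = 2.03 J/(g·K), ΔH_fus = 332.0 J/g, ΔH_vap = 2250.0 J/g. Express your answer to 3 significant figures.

q1 (heat ice -6.1→0.0 °C): 168.2 × 2.11 × 6.1 = 2165 J
q2 (melt at 0 °C): 168.2 × 332.0 = 55842 J
q3 (heat water 0.0→100.0 °C): 168.2 × 4.19 × 100.0 = 70476 J
q4 (vaporize at 100 °C): 168.2 × 2250.0 = 378450 J
q5 (heat steam 100.0→134.8 °C): 168.2 × 2.03 × 34.8 = 11882 J
Total: 2165 + 55842 + 70476 + 378450 + 11882 = 518815 J = 519 kJ

q = 519 kJ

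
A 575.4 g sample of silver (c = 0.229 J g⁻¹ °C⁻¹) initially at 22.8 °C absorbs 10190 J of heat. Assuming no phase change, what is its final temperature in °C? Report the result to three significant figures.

ΔT = q / (m c) = 10190 / (575.4 × 0.229) = 77.33 °C
T_f = 22.8 + 77.33 = 100.13 °C

T_f = 100 °C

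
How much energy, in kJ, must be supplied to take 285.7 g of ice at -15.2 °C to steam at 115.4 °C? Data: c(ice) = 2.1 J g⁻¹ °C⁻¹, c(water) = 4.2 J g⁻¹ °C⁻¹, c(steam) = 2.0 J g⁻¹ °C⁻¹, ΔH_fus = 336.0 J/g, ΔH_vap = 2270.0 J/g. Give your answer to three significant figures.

q = 882 kJ

q1 (heat ice -15.2→0.0 °C): 285.7 × 2.1 × 15.2 = 9120 J
q2 (melt at 0 °C): 285.7 × 336.0 = 95995 J
q3 (heat water 0.0→100.0 °C): 285.7 × 4.2 × 100.0 = 119994 J
q4 (vaporize at 100 °C): 285.7 × 2270.0 = 648539 J
q5 (heat steam 100.0→115.4 °C): 285.7 × 2.0 × 15.4 = 8800 J
Total: 9120 + 95995 + 119994 + 648539 + 8800 = 882448 J = 882 kJ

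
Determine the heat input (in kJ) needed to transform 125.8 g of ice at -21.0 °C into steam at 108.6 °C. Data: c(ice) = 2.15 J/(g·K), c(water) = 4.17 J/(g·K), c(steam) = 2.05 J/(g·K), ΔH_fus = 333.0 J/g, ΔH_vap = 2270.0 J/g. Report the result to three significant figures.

q = 388 kJ

q1 (heat ice -21.0→0.0 °C): 125.8 × 2.15 × 21.0 = 5680 J
q2 (melt at 0 °C): 125.8 × 333.0 = 41891 J
q3 (heat water 0.0→100.0 °C): 125.8 × 4.17 × 100.0 = 52459 J
q4 (vaporize at 100 °C): 125.8 × 2270.0 = 285566 J
q5 (heat steam 100.0→108.6 °C): 125.8 × 2.05 × 8.6 = 2218 J
Total: 5680 + 41891 + 52459 + 285566 + 2218 = 387814 J = 388 kJ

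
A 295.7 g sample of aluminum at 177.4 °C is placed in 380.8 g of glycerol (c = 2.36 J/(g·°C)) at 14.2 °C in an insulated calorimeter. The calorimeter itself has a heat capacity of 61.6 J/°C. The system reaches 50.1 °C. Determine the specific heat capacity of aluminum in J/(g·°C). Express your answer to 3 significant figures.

c = 0.916 J/(g·°C)

q_gained = (380.8 × 2.36 + 61.6) × (50.1 − 14.2) = 34470 J
q_lost = 295.7 × c × (177.4 − 50.1) = 37642.61 c
Set equal: c = 34470 / 37642.61 = 0.916 J/(g·°C)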